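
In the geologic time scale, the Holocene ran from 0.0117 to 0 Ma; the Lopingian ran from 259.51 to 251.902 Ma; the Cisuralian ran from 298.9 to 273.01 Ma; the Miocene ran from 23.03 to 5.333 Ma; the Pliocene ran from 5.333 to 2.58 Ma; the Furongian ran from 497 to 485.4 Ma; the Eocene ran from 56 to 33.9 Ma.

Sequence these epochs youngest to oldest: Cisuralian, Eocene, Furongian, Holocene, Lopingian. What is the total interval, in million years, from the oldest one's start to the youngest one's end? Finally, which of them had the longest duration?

Holocene, Eocene, Lopingian, Cisuralian, Furongian; total span 497 Myr; longest is Cisuralian

Start ages (Ma): Furongian 497, Cisuralian 298.9, Lopingian 259.51, Eocene 56, Holocene 0.0117.
Ordered youngest to oldest: Holocene, Eocene, Lopingian, Cisuralian, Furongian.
Span = 497 − 0 = 497 Myr.
Durations: Furongian 11.6, Lopingian 7.608, Eocene 22.1, Cisuralian 25.89, Holocene 0.0117 → longest is Cisuralian (25.89 Myr).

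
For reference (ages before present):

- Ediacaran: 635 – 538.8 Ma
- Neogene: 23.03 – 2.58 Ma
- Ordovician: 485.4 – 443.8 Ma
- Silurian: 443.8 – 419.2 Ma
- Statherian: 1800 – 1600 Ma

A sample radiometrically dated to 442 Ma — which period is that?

Silurian

442 Ma lies between 443.8 and 419.2 Ma, so it falls in the Silurian.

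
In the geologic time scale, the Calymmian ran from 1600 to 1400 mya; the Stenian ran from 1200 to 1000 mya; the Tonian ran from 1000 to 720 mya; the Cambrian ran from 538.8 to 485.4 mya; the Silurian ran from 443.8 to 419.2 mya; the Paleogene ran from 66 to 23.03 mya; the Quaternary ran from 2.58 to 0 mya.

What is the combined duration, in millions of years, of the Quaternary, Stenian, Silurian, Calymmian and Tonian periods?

707.18 million years

Duration is start − end for each: (2.58 − 0) + (1200 − 1000) + (443.8 − 419.2) + (1600 − 1400) + (1000 − 720).
That is 2.58 + 200 + 24.6 + 200 + 280, which totals 707.18 million years.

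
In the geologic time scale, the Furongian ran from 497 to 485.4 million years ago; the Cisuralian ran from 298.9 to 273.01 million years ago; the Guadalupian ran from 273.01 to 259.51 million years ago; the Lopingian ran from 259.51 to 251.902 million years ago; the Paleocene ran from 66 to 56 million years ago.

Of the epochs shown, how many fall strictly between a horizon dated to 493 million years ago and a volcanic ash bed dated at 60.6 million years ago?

The older date is 493 Ma and the younger is 60.6 Ma.
Epochs with start < 493 and end > 60.6 Ma: Cisuralian (298.9–273.01), Guadalupian (273.01–259.51), Lopingian (259.51–251.902).
That is 3 complete epochs.

3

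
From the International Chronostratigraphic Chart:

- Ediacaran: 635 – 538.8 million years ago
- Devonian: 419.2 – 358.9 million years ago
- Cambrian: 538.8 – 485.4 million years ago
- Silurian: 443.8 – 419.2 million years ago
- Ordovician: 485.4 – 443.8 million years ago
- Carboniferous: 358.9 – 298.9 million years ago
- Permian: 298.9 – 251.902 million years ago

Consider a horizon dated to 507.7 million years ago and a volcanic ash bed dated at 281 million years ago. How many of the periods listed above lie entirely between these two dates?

The older date is 507.7 Ma and the younger is 281 Ma.
Periods with start < 507.7 and end > 281 Ma: Ordovician (485.4–443.8), Silurian (443.8–419.2), Devonian (419.2–358.9), Carboniferous (358.9–298.9).
That is 4 complete periods.

4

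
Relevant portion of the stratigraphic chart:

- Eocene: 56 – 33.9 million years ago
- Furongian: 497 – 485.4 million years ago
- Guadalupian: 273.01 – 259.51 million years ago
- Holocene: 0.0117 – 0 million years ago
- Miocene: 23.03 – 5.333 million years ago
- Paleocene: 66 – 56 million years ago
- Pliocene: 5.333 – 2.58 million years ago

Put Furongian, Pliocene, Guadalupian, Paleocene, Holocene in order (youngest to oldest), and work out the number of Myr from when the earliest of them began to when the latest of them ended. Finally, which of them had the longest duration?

Holocene, Pliocene, Paleocene, Guadalupian, Furongian; total span 497 Myr; longest is Guadalupian

Start ages (Ma): Furongian 497, Guadalupian 273.01, Paleocene 66, Pliocene 5.333, Holocene 0.0117.
Ordered youngest to oldest: Holocene, Pliocene, Paleocene, Guadalupian, Furongian.
Span = 497 − 0 = 497 Myr.
Durations: Holocene 0.0117, Paleocene 10, Pliocene 2.753, Furongian 11.6, Guadalupian 13.5 → longest is Guadalupian (13.5 Myr).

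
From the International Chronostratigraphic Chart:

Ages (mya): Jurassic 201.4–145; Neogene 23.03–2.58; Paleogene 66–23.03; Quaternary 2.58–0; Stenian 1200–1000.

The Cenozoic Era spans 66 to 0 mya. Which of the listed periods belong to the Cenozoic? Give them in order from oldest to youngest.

Periods with both bounds inside 66–0 Ma: Paleogene (66–23.03), Neogene (23.03–2.58), Quaternary (2.58–0).

Paleogene, Neogene, Quaternary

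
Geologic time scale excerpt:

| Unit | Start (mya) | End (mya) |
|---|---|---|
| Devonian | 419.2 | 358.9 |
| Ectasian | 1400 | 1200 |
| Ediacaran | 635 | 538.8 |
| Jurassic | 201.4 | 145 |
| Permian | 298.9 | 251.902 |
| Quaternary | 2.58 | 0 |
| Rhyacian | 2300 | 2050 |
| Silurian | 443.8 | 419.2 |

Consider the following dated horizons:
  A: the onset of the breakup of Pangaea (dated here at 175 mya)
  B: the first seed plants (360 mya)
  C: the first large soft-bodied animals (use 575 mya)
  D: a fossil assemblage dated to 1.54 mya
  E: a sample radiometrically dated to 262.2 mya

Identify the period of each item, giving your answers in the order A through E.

Match each age against the start–end ranges in the excerpt: A = 175 Ma → Jurassic (201.4–145); B = 360 Ma → Devonian (419.2–358.9); C = 575 Ma → Ediacaran (635–538.8); D = 1.54 Ma → Quaternary (2.58–0); E = 262.2 Ma → Permian (298.9–251.902).

A — Jurassic; B — Devonian; C — Ediacaran; D — Quaternary; E — Permian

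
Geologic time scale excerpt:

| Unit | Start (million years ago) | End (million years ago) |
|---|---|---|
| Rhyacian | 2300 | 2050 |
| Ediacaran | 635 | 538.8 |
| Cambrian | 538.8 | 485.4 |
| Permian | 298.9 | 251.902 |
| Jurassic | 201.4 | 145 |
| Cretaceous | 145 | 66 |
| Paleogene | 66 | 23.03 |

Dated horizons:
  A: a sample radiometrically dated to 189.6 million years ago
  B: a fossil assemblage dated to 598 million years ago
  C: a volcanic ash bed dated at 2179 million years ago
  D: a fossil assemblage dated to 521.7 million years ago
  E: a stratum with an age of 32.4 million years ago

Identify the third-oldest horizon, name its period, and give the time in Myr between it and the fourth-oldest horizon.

D, in the Cambrian; 332.1 million years to A

Larger Ma means older, so oldest first: C 2179 > B 598 > D 521.7 > A 189.6 > E 32.4.
Counting 3 along gives D (521.7 Ma); the excerpt puts that inside the Cambrian, 538.8–485.4 Ma.
Next in line is A (189.6 Ma), and 521.7 − 189.6 = 332.1 Myr.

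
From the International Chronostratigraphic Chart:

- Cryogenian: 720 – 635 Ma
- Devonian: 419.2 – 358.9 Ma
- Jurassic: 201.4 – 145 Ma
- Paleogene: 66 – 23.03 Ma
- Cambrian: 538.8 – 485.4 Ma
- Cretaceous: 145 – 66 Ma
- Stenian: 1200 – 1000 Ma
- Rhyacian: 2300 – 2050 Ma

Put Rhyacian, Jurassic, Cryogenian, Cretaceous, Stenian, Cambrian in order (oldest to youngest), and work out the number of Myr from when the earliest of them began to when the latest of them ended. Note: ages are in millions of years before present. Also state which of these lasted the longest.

Rhyacian → Stenian → Cryogenian → Cambrian → Jurassic → Cretaceous; total span 2234 Myr; longest is Rhyacian

Start ages (Ma): Rhyacian 2300, Stenian 1200, Cryogenian 720, Cambrian 538.8, Jurassic 201.4, Cretaceous 145.
Ordered oldest to youngest: Rhyacian, Stenian, Cryogenian, Cambrian, Jurassic, Cretaceous.
Span = 2300 − 66 = 2234 Myr.
Durations: Cambrian 53.4, Jurassic 56.4, Cretaceous 79, Rhyacian 250, Cryogenian 85, Stenian 200 → longest is Rhyacian (250 Myr).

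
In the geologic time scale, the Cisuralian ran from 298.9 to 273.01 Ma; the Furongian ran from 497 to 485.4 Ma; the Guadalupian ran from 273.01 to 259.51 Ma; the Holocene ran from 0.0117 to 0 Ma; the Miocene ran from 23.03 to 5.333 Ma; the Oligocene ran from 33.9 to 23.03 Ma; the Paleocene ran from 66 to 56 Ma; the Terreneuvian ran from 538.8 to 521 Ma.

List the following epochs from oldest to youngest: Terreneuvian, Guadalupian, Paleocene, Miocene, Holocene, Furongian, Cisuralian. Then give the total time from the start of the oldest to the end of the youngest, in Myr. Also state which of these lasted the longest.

From the excerpt: Terreneuvian 538.8–521; Guadalupian 273.01–259.51; Paleocene 66–56; Miocene 23.03–5.333; Holocene 0.0117–0; Furongian 497–485.4; Cisuralian 298.9–273.01 (Ma).
Larger Ma is earlier, so the oldest is Terreneuvian and the youngest is Holocene; oldest to youngest: Terreneuvian, Furongian, Cisuralian, Guadalupian, Paleocene, Miocene, Holocene.
Oldest start 538.8 minus youngest end 0 gives 538.8 Myr overall.
Individual lengths (start − end): Furongian 11.6; Cisuralian 25.89; Paleocene 10; Miocene 17.697; Guadalupian 13.5; Terreneuvian 17.8; Holocene 0.0117. The largest is Cisuralian at 25.89 Myr.

Terreneuvian, Furongian, Cisuralian, Guadalupian, Paleocene, Miocene, Holocene; total span 538.8 Myr; longest is Cisuralian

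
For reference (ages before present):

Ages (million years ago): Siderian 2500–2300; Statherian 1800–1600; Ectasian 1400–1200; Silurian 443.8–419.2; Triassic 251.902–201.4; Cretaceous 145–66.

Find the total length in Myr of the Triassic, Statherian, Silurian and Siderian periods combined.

475.102 million years

Each duration: Triassic = 50.502; Statherian = 200; Silurian = 24.6; Siderian = 200.
Sum: 50.502 + 200 + 24.6 + 200 = 475.102 Myr.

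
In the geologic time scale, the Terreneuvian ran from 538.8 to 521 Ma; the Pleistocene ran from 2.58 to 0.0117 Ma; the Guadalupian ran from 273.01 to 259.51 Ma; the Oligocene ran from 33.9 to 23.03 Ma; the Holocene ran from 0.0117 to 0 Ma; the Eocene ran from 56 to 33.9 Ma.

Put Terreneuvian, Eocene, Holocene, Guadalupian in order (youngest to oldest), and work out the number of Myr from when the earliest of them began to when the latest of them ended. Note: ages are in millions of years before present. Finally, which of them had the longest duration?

Holocene, Eocene, Guadalupian, Terreneuvian; total span 538.8 Myr; longest is Eocene

Start ages (Ma): Terreneuvian 538.8, Guadalupian 273.01, Eocene 56, Holocene 0.0117.
Ordered youngest to oldest: Holocene, Eocene, Guadalupian, Terreneuvian.
Span = 538.8 − 0 = 538.8 Myr.
Durations: Holocene 0.0117, Terreneuvian 17.8, Eocene 22.1, Guadalupian 13.5 → longest is Eocene (22.1 Myr).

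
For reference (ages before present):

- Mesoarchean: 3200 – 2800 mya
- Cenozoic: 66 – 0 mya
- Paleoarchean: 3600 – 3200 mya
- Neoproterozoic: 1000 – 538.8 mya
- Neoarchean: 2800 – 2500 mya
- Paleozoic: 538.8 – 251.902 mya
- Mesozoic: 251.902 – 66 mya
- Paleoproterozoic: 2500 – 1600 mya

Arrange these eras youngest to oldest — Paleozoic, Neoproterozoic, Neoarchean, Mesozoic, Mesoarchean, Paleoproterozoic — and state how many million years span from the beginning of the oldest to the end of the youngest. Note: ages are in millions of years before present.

Mesozoic → Paleozoic → Neoproterozoic → Paleoproterozoic → Neoarchean → Mesoarchean; total span 3134 Myr

From the excerpt: Paleozoic 538.8–251.902; Neoproterozoic 1000–538.8; Neoarchean 2800–2500; Mesozoic 251.902–66; Mesoarchean 3200–2800; Paleoproterozoic 2500–1600 (Ma).
Larger Ma is earlier, so the oldest is Mesoarchean and the youngest is Mesozoic; youngest to oldest: Mesozoic, Paleozoic, Neoproterozoic, Paleoproterozoic, Neoarchean, Mesoarchean.
Oldest start 3200 minus youngest end 66 gives 3134 Myr overall.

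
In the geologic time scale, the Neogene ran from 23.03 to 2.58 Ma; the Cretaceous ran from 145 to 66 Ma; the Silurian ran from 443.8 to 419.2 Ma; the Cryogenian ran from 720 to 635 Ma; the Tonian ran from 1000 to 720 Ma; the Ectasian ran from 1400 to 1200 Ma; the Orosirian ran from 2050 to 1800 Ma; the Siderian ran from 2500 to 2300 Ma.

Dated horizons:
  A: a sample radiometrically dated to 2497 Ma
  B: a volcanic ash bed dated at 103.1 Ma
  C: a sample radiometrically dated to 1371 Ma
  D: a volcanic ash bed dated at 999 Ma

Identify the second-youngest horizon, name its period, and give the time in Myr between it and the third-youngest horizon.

D, in the Tonian; 372 million years to C

Smaller Ma means younger, so youngest first: B 103.1 < D 999 < C 1371 < A 2497.
Counting 2 along gives D (999 Ma); the excerpt puts that inside the Tonian, 1000–720 Ma.
Next in line is C (1371 Ma), and 1371 − 999 = 372 Myr.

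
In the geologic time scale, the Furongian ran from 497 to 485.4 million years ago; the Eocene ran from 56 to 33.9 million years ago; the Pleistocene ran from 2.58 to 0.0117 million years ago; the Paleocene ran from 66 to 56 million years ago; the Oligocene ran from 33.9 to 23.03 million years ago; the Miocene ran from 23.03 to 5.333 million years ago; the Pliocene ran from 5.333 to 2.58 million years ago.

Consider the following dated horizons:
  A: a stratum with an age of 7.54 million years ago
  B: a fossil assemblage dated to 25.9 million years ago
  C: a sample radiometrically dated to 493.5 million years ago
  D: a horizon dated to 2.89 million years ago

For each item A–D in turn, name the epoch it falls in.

A — Miocene; B — Oligocene; C — Furongian; D — Pliocene

Match each age against the start–end ranges in the excerpt: A = 7.54 Ma → Miocene (23.03–5.333); B = 25.9 Ma → Oligocene (33.9–23.03); C = 493.5 Ma → Furongian (497–485.4); D = 2.89 Ma → Pliocene (5.333–2.58).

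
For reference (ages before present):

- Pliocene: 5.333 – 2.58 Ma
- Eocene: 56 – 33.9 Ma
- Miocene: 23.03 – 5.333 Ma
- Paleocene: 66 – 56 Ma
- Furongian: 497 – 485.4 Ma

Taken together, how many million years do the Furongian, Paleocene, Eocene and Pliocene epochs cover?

46.453 million years

Duration is start − end for each: (497 − 485.4) + (66 − 56) + (56 − 33.9) + (5.333 − 2.58).
That is 11.6 + 10 + 22.1 + 2.753, which totals 46.453 million years.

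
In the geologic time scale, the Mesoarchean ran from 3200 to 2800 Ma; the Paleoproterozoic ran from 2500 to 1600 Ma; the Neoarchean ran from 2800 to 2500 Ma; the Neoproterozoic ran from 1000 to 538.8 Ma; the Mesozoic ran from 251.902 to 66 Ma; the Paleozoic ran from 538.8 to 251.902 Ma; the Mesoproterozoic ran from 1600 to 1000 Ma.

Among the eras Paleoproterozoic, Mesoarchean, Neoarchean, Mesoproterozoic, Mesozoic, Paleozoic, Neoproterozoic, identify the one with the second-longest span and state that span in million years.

Mesoproterozoic, 600 million years

Durations: Paleoproterozoic 900; Mesoarchean 400; Neoarchean 300; Mesoproterozoic 600; Mesozoic 185.902; Paleozoic 286.898; Neoproterozoic 461.2 Myr.
Sorted longest-first: Paleoproterozoic (900), Mesoproterozoic (600), Neoproterozoic (461.2), Mesoarchean (400), Neoarchean (300), Paleozoic (286.898), Mesozoic (185.902).
The second longest is Mesoproterozoic at 600 Myr.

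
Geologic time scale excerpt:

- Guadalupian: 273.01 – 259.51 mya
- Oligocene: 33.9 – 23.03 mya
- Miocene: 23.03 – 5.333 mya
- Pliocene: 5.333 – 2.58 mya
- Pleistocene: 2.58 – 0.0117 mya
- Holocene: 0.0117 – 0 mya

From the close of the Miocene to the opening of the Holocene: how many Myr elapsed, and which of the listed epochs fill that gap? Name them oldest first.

5.3213 million years; Pliocene, Pleistocene

End of Miocene = 5.333 Ma; start of Holocene = 0.0117 Ma.
Gap = 5.333 − 0.0117 = 5.3213 Myr.
Epochs wholly inside 5.333–0.0117 Ma: Pliocene (5.333–2.58), Pleistocene (2.58–0.0117).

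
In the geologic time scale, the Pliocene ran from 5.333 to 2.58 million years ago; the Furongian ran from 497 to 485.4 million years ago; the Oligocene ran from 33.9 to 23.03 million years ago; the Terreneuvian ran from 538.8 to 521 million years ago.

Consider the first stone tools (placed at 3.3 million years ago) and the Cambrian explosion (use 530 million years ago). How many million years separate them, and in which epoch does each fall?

Elapsed time: 530 − 3.3 = 526.7 Myr.
3.3 Ma lies within 5.333–2.58 Ma: Pliocene.
530 Ma lies within 538.8–521 Ma: Terreneuvian.

526.7 million years apart; the first in the Pliocene, the second in the Terreneuvian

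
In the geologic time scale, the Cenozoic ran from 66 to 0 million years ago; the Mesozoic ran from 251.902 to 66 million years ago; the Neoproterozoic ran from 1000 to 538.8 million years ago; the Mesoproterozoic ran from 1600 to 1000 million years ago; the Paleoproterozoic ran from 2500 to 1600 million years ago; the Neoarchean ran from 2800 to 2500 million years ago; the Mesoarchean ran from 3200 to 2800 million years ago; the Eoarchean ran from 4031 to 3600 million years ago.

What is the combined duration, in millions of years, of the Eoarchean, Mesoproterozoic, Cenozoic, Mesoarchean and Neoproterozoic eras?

1958.2 million years

Duration is start − end for each: (4031 − 3600) + (1600 − 1000) + (66 − 0) + (3200 − 2800) + (1000 − 538.8).
That is 431 + 600 + 66 + 400 + 461.2, which totals 1958.2 million years.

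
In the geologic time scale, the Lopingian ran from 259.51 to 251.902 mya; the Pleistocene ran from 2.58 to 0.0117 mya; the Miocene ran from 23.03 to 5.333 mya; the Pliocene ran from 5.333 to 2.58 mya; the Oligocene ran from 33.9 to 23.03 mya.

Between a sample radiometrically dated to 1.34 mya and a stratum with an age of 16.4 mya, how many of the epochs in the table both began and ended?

The older date is 16.4 Ma and the younger is 1.34 Ma.
Epochs with start < 16.4 and end > 1.34 Ma: Pliocene (5.333–2.58).
That is 1 complete epoch.

1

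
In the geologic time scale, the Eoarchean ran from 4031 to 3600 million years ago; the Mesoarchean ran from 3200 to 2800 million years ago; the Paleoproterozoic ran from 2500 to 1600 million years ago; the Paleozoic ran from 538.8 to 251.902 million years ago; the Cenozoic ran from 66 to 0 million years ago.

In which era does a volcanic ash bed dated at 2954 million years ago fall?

Mesoarchean

2954 Ma lies between 3200 and 2800 Ma, so it falls in the Mesoarchean.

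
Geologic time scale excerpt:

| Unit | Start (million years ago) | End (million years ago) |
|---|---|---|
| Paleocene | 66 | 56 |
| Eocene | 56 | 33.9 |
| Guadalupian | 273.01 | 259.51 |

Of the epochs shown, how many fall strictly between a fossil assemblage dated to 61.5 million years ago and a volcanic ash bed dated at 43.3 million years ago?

0

Checking each listed span, none has both start < 61.5 Ma and end > 43.3 Ma — every epoch straddles one of the two dates or lies outside them — so the count is 0.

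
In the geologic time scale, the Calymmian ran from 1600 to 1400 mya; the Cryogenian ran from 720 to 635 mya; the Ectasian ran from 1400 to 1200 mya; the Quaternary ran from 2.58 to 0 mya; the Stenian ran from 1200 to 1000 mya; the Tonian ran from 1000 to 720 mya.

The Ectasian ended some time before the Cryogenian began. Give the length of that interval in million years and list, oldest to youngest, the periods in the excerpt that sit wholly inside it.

480 million years; Stenian, Tonian

The Ectasian closes at 1200 Ma and the Cryogenian opens at 720 Ma, so the interval is 1200 − 720 = 480 Myr.
A period fits inside if it starts at or after 1200 Ma and ends at or before 720 Ma; oldest first that gives Stenian, Tonian.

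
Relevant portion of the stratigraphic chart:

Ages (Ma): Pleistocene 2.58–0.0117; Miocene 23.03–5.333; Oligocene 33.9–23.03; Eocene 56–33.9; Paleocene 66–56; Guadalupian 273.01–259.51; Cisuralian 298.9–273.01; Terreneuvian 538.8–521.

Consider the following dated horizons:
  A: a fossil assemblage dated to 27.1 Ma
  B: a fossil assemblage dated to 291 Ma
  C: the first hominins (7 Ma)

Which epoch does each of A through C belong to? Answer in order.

A: 27.1 Ma lies in 33.9–23.03 Ma, so Oligocene.
B: 291 Ma lies in 298.9–273.01 Ma, so Cisuralian.
C: 7 Ma lies in 23.03–5.333 Ma, so Miocene.

A — Oligocene; B — Cisuralian; C — Miocene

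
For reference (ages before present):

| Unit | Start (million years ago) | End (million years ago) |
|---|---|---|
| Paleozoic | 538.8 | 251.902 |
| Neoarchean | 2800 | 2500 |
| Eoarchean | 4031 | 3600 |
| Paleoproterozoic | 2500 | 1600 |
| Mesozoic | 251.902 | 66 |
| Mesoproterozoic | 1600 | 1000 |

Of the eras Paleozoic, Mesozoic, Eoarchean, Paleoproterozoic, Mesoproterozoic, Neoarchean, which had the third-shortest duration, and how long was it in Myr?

Neoarchean, 300 million years

Start − end for each: Paleozoic 538.8 − 251.902 = 286.898; Mesozoic 251.902 − 66 = 185.902; Eoarchean 4031 − 3600 = 431; Paleoproterozoic 2500 − 1600 = 900; Mesoproterozoic 1600 − 1000 = 600; Neoarchean 2800 − 2500 = 300.
Ranking these from shortest: Mesozoic < Paleozoic < Neoarchean < Eoarchean < Mesoproterozoic < Paleoproterozoic.
Position 3 in that ranking is Neoarchean, which lasted 300 Myr.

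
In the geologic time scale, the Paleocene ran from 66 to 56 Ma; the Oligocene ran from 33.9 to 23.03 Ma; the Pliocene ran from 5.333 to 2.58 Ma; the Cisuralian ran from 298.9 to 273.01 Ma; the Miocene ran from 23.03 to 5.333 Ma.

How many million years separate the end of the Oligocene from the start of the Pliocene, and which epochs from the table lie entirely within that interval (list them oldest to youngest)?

End of Oligocene = 23.03 Ma; start of Pliocene = 5.333 Ma.
Gap = 23.03 − 5.333 = 17.697 Myr.
Epochs wholly inside 23.03–5.333 Ma: Miocene (23.03–5.333).

17.697 million years; Miocene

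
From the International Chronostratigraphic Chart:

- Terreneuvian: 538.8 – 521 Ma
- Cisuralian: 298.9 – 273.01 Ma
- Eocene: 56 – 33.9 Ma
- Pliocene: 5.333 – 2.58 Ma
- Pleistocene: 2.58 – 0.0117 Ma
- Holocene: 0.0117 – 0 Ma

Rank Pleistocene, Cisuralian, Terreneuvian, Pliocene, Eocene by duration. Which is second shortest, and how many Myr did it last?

Pliocene, 2.753 million years

Durations: Pleistocene 2.5683; Cisuralian 25.89; Terreneuvian 17.8; Pliocene 2.753; Eocene 22.1 Myr.
Sorted shortest-first: Pleistocene (2.5683), Pliocene (2.753), Terreneuvian (17.8), Eocene (22.1), Cisuralian (25.89).
The second shortest is Pliocene at 2.753 Myr.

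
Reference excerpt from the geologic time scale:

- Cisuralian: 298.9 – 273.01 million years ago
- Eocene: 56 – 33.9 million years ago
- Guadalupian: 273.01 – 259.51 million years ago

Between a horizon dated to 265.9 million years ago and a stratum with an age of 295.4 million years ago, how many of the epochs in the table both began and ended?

0

The older date is 295.4 Ma and the younger is 265.9 Ma.
No epoch both begins after 295.4 Ma and ends before 265.9 Ma, so the count is 0.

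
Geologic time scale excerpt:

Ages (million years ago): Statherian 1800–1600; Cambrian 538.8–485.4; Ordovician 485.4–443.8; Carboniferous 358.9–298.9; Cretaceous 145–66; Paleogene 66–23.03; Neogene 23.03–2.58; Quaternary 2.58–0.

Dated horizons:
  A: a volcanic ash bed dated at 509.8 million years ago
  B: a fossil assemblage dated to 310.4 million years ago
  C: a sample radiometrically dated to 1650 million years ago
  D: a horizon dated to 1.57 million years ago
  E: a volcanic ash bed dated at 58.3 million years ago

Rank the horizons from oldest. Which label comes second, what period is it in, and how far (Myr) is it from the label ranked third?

Larger Ma means older, so oldest first: C 1650 > A 509.8 > B 310.4 > E 58.3 > D 1.57.
Counting 2 along gives A (509.8 Ma); the excerpt puts that inside the Cambrian, 538.8–485.4 Ma.
Next in line is B (310.4 Ma), and 509.8 − 310.4 = 199.4 Myr.

A, in the Cambrian; 199.4 million years to B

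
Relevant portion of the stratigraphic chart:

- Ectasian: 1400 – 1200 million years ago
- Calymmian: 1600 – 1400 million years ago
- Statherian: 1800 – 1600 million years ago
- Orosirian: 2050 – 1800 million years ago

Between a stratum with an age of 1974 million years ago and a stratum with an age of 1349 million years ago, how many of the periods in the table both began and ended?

1974 Ma sits inside the Orosirian (2050–1800) and 1349 Ma inside the Ectasian (1400–1200); neither of those is wholly between the two dates.
The listed periods lying completely between them are Statherian, Calymmian — 2 in all.

2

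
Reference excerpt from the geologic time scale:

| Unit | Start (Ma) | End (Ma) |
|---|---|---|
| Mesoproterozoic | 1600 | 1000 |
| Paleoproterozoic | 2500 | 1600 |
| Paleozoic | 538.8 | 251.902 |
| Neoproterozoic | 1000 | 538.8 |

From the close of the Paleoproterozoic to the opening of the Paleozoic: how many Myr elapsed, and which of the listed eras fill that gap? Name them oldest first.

1061.2 million years; Mesoproterozoic, Neoproterozoic

The Paleoproterozoic closes at 1600 Ma and the Paleozoic opens at 538.8 Ma, so the interval is 1600 − 538.8 = 1061.2 Myr.
An era fits inside if it starts at or after 1600 Ma and ends at or before 538.8 Ma; oldest first that gives Mesoproterozoic, Neoproterozoic.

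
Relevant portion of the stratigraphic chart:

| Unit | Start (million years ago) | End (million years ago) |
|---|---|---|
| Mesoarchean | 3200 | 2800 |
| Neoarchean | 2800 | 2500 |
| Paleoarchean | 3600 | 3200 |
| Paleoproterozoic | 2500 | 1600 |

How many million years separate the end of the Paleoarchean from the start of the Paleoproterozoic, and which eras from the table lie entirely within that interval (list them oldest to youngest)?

700 million years; Mesoarchean, Neoarchean

The Paleoarchean closes at 3200 Ma and the Paleoproterozoic opens at 2500 Ma, so the interval is 3200 − 2500 = 700 Myr.
An era fits inside if it starts at or after 3200 Ma and ends at or before 2500 Ma; oldest first that gives Mesoarchean, Neoarchean.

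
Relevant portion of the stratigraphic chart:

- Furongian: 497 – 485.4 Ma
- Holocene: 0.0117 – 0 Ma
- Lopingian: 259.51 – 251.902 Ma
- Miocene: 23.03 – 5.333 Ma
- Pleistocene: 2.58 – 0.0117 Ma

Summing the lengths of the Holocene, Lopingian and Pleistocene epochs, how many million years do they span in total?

Each duration: Holocene = 0.0117; Lopingian = 7.608; Pleistocene = 2.5683.
Sum: 0.0117 + 7.608 + 2.5683 = 10.188 Myr.

10.188 million years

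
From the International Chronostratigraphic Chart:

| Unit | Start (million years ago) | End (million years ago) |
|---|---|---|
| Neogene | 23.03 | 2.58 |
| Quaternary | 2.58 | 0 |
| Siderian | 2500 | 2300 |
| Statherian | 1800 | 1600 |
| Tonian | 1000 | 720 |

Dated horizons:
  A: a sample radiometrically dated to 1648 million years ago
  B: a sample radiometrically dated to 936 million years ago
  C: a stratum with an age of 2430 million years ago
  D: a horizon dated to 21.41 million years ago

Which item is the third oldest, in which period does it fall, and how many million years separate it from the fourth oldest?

B, in the Tonian; 914.59 million years to D

Sorted oldest-first by Ma: C (2430), A (1648), B (936), D (21.41).
The third oldest is B at 936 Ma, which lies in 1000–720 Ma: the Tonian.
The fourth oldest is D at 21.41 Ma; separation = |936 − 21.41| = 914.59 Myr.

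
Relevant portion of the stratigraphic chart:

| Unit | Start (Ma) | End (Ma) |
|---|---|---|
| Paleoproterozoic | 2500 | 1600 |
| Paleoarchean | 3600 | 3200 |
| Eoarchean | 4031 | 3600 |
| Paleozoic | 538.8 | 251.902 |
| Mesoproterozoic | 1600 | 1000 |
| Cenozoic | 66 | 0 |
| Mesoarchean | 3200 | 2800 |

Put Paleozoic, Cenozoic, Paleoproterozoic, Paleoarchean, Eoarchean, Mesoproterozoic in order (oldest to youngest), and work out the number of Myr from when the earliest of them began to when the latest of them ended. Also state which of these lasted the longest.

Eoarchean → Paleoarchean → Paleoproterozoic → Mesoproterozoic → Paleozoic → Cenozoic; total span 4031 Myr; longest is Paleoproterozoic

From the excerpt: Paleozoic 538.8–251.902; Cenozoic 66–0; Paleoproterozoic 2500–1600; Paleoarchean 3600–3200; Eoarchean 4031–3600; Mesoproterozoic 1600–1000 (Ma).
Larger Ma is earlier, so the oldest is Eoarchean and the youngest is Cenozoic; oldest to youngest: Eoarchean, Paleoarchean, Paleoproterozoic, Mesoproterozoic, Paleozoic, Cenozoic.
Oldest start 4031 minus youngest end 0 gives 4031 Myr overall.
Individual lengths (start − end): Cenozoic 66; Eoarchean 431; Paleoarchean 400; Paleozoic 286.898; Mesoproterozoic 600; Paleoproterozoic 900. The largest is Paleoproterozoic at 900 Myr.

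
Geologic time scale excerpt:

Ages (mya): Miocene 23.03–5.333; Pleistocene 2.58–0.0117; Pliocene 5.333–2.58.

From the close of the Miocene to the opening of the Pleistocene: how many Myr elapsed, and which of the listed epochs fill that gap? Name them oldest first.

2.753 million years; Pliocene

End of Miocene = 5.333 Ma; start of Pleistocene = 2.58 Ma.
Gap = 5.333 − 2.58 = 2.753 Myr.
Epochs wholly inside 5.333–2.58 Ma: Pliocene (5.333–2.58).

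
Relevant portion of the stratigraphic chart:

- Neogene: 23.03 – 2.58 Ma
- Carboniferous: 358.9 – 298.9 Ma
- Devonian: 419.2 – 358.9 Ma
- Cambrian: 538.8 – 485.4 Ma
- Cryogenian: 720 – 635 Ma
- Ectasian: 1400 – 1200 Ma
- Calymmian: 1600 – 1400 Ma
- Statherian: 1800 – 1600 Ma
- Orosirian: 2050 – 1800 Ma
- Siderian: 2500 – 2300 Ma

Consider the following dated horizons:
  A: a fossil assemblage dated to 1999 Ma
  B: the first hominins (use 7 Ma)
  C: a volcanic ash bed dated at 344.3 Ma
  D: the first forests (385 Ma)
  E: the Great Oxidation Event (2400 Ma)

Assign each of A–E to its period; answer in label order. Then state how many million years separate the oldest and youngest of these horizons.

Match each age against the start–end ranges in the excerpt: A = 1999 Ma → Orosirian (2050–1800); B = 7 Ma → Neogene (23.03–2.58); C = 344.3 Ma → Carboniferous (358.9–298.9); D = 385 Ma → Devonian (419.2–358.9); E = 2400 Ma → Siderian (2500–2300).
The largest age is 2400 Ma and the smallest is 7 Ma; their difference is 2393 Myr.

A — Orosirian; B — Neogene; C — Carboniferous; D — Devonian; E — Siderian; span 2393 million years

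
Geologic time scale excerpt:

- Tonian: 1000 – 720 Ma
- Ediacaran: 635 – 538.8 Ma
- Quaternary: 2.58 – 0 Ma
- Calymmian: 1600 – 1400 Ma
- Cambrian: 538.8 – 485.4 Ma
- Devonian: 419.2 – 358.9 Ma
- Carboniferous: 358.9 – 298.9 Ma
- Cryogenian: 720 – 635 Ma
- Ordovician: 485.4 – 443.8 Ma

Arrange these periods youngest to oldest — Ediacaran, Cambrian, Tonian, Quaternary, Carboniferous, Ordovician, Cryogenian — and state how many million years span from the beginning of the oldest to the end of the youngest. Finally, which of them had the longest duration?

Quaternary → Carboniferous → Ordovician → Cambrian → Ediacaran → Cryogenian → Tonian; total span 1000 Myr; longest is Tonian

Start ages (Ma): Tonian 1000, Cryogenian 720, Ediacaran 635, Cambrian 538.8, Ordovician 485.4, Carboniferous 358.9, Quaternary 2.58.
Ordered youngest to oldest: Quaternary, Carboniferous, Ordovician, Cambrian, Ediacaran, Cryogenian, Tonian.
Span = 1000 − 0 = 1000 Myr.
Durations: Ediacaran 96.2, Cambrian 53.4, Tonian 280, Cryogenian 85, Carboniferous 60, Quaternary 2.58, Ordovician 41.6 → longest is Tonian (280 Myr).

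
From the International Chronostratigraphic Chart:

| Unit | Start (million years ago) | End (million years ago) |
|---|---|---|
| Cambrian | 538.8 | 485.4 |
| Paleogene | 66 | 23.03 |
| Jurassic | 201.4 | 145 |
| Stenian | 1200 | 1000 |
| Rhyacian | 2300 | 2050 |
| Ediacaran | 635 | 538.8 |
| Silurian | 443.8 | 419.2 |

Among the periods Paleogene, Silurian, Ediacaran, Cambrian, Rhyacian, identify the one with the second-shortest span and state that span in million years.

Paleogene, 42.97 million years

Durations: Paleogene 42.97; Silurian 24.6; Ediacaran 96.2; Cambrian 53.4; Rhyacian 250 Myr.
Sorted shortest-first: Silurian (24.6), Paleogene (42.97), Cambrian (53.4), Ediacaran (96.2), Rhyacian (250).
The second shortest is Paleogene at 42.97 Myr.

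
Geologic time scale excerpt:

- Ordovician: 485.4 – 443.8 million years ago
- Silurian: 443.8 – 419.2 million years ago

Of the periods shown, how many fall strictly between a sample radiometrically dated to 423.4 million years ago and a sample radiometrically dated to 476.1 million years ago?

The older date is 476.1 Ma and the younger is 423.4 Ma.
No period both begins after 476.1 Ma and ends before 423.4 Ma, so the count is 0.

0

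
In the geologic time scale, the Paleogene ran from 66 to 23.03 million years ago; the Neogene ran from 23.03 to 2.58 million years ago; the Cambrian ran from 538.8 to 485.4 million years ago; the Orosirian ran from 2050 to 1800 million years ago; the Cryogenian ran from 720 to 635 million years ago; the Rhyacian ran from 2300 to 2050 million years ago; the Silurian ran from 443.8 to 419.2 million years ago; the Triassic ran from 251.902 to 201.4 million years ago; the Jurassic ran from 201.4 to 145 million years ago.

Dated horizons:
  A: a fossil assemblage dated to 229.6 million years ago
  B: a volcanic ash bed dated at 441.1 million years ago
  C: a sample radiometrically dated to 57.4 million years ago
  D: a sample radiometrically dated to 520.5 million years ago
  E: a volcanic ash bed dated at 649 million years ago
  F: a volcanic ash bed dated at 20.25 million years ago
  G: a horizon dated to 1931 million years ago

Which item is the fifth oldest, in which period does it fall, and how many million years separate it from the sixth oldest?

Sorted oldest-first by Ma: G (1931), E (649), D (520.5), B (441.1), A (229.6), C (57.4), F (20.25).
The fifth oldest is A at 229.6 Ma, which lies in 251.902–201.4 Ma: the Triassic.
The sixth oldest is C at 57.4 Ma; separation = |229.6 − 57.4| = 172.2 Myr.

A, in the Triassic; 172.2 million years to C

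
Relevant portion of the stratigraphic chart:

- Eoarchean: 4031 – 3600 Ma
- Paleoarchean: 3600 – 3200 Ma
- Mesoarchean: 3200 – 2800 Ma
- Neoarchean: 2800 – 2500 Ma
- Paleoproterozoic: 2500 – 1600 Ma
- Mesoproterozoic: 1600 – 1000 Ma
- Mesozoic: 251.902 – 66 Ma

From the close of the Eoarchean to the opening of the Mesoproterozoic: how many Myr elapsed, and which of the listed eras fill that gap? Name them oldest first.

End of Eoarchean = 3600 Ma; start of Mesoproterozoic = 1600 Ma.
Gap = 3600 − 1600 = 2000 Myr.
Eras wholly inside 3600–1600 Ma: Paleoarchean (3600–3200), Mesoarchean (3200–2800), Neoarchean (2800–2500), Paleoproterozoic (2500–1600).

2000 million years; Paleoarchean, Mesoarchean, Neoarchean, Paleoproterozoic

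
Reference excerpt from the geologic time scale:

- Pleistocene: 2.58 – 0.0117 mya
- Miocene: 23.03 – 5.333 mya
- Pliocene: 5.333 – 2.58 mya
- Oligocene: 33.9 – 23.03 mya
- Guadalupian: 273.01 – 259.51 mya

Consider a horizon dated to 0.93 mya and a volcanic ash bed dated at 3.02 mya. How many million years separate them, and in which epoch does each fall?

Elapsed time: 3.02 − 0.93 = 2.09 Myr.
0.93 Ma lies within 2.58–0.0117 Ma: Pleistocene.
3.02 Ma lies within 5.333–2.58 Ma: Pliocene.

2.09 million years apart; the first in the Pleistocene, the second in the Pliocene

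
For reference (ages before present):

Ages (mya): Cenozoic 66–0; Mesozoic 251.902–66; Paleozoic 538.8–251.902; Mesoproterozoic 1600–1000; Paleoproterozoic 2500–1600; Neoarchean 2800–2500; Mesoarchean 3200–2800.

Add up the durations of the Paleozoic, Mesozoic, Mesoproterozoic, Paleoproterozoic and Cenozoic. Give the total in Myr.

Each duration: Paleozoic = 286.898; Mesozoic = 185.902; Mesoproterozoic = 600; Paleoproterozoic = 900; Cenozoic = 66.
Sum: 286.898 + 185.902 + 600 + 900 + 66 = 2038.8 Myr.

2038.8 million years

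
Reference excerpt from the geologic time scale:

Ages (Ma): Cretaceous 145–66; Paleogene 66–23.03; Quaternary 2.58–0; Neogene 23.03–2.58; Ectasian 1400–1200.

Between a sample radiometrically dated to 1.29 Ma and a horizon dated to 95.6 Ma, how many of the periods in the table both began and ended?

The older date is 95.6 Ma and the younger is 1.29 Ma.
Periods with start < 95.6 and end > 1.29 Ma: Paleogene (66–23.03), Neogene (23.03–2.58).
That is 2 complete periods.

2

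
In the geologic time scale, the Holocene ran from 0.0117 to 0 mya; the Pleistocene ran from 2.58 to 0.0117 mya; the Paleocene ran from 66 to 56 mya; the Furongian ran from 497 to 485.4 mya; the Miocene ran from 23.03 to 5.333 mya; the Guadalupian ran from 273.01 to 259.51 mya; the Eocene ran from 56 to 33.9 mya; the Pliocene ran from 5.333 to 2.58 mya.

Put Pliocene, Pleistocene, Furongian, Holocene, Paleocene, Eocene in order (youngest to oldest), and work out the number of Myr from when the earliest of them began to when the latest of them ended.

Holocene → Pleistocene → Pliocene → Eocene → Paleocene → Furongian; total span 497 Myr

Start ages (Ma): Furongian 497, Paleocene 66, Eocene 56, Pliocene 5.333, Pleistocene 2.58, Holocene 0.0117.
Ordered youngest to oldest: Holocene, Pleistocene, Pliocene, Eocene, Paleocene, Furongian.
Span = 497 − 0 = 497 Myr.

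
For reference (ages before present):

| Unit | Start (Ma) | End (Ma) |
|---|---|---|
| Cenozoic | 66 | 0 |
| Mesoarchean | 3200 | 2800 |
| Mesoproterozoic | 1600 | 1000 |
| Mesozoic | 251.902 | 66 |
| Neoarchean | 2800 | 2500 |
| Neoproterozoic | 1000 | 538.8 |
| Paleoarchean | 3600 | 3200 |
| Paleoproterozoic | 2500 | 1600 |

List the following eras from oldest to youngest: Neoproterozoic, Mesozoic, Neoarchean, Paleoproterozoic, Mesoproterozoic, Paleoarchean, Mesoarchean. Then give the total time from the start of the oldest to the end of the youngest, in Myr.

Start ages (Ma): Paleoarchean 3600, Mesoarchean 3200, Neoarchean 2800, Paleoproterozoic 2500, Mesoproterozoic 1600, Neoproterozoic 1000, Mesozoic 251.902.
Ordered oldest to youngest: Paleoarchean, Mesoarchean, Neoarchean, Paleoproterozoic, Mesoproterozoic, Neoproterozoic, Mesozoic.
Span = 3600 − 66 = 3534 Myr.

Paleoarchean → Mesoarchean → Neoarchean → Paleoproterozoic → Mesoproterozoic → Neoproterozoic → Mesozoic; total span 3534 Myr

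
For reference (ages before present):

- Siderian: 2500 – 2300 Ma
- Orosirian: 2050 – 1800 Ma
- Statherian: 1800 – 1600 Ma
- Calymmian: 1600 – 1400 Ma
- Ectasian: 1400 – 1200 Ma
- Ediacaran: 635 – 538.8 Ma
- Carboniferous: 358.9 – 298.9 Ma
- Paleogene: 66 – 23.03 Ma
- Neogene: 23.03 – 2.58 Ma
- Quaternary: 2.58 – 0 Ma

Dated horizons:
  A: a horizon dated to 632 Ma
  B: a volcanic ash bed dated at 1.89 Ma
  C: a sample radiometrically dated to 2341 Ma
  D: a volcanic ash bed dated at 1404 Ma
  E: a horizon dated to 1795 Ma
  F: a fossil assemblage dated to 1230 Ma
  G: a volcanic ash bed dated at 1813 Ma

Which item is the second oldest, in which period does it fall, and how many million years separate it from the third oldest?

Sorted oldest-first by Ma: C (2341), G (1813), E (1795), D (1404), F (1230), A (632), B (1.89).
The second oldest is G at 1813 Ma, which lies in 2050–1800 Ma: the Orosirian.
The third oldest is E at 1795 Ma; separation = |1813 − 1795| = 18 Myr.

G, in the Orosirian; 18 million years to E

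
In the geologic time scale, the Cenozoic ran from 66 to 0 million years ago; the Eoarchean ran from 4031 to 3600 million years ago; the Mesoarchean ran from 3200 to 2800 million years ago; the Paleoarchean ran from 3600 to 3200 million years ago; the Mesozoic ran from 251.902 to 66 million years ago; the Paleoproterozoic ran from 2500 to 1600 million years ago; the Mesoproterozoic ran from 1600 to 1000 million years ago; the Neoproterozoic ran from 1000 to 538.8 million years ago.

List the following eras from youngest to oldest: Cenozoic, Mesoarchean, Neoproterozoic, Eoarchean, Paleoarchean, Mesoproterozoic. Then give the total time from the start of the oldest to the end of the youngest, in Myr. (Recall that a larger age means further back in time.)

Start ages (Ma): Eoarchean 4031, Paleoarchean 3600, Mesoarchean 3200, Mesoproterozoic 1600, Neoproterozoic 1000, Cenozoic 66.
Ordered youngest to oldest: Cenozoic, Neoproterozoic, Mesoproterozoic, Mesoarchean, Paleoarchean, Eoarchean.
Span = 4031 − 0 = 4031 Myr.

Cenozoic, Neoproterozoic, Mesoproterozoic, Mesoarchean, Paleoarchean, Eoarchean; total span 4031 Myr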